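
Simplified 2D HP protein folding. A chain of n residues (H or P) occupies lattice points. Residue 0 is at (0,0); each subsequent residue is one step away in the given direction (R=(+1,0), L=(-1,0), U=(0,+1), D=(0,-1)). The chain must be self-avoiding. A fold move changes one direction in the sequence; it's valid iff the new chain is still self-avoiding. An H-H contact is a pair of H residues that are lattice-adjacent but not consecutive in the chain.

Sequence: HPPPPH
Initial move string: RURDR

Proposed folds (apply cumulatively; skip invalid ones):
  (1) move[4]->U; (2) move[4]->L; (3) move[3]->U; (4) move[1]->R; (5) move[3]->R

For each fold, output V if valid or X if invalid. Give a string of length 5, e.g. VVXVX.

Initial: RURDR -> [(0, 0), (1, 0), (1, 1), (2, 1), (2, 0), (3, 0)]
Fold 1: move[4]->U => RURDU INVALID (collision), skipped
Fold 2: move[4]->L => RURDL INVALID (collision), skipped
Fold 3: move[3]->U => RURUR VALID
Fold 4: move[1]->R => RRRUR VALID
Fold 5: move[3]->R => RRRRR VALID

Answer: XXVVV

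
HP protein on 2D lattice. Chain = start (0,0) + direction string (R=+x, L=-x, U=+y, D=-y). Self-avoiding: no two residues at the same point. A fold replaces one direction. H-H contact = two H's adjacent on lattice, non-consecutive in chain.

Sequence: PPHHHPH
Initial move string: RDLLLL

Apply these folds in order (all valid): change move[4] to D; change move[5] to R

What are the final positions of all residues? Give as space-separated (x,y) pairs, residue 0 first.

Answer: (0,0) (1,0) (1,-1) (0,-1) (-1,-1) (-1,-2) (0,-2)

Derivation:
Initial moves: RDLLLL
Fold: move[4]->D => RDLLDL (positions: [(0, 0), (1, 0), (1, -1), (0, -1), (-1, -1), (-1, -2), (-2, -2)])
Fold: move[5]->R => RDLLDR (positions: [(0, 0), (1, 0), (1, -1), (0, -1), (-1, -1), (-1, -2), (0, -2)])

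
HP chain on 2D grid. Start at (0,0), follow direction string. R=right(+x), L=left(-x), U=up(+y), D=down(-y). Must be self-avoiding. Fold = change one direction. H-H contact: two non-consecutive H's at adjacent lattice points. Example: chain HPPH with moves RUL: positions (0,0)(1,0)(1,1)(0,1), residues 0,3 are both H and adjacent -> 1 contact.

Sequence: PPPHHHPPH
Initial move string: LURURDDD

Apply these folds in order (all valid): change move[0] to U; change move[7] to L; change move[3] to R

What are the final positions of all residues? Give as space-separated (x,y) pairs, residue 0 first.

Initial moves: LURURDDD
Fold: move[0]->U => UURURDDD (positions: [(0, 0), (0, 1), (0, 2), (1, 2), (1, 3), (2, 3), (2, 2), (2, 1), (2, 0)])
Fold: move[7]->L => UURURDDL (positions: [(0, 0), (0, 1), (0, 2), (1, 2), (1, 3), (2, 3), (2, 2), (2, 1), (1, 1)])
Fold: move[3]->R => UURRRDDL (positions: [(0, 0), (0, 1), (0, 2), (1, 2), (2, 2), (3, 2), (3, 1), (3, 0), (2, 0)])

Answer: (0,0) (0,1) (0,2) (1,2) (2,2) (3,2) (3,1) (3,0) (2,0)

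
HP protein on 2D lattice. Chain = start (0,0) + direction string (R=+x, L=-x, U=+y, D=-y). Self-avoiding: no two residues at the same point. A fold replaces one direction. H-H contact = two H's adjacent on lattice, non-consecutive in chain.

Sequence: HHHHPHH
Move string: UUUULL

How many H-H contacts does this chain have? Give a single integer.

Positions: [(0, 0), (0, 1), (0, 2), (0, 3), (0, 4), (-1, 4), (-2, 4)]
No H-H contacts found.

Answer: 0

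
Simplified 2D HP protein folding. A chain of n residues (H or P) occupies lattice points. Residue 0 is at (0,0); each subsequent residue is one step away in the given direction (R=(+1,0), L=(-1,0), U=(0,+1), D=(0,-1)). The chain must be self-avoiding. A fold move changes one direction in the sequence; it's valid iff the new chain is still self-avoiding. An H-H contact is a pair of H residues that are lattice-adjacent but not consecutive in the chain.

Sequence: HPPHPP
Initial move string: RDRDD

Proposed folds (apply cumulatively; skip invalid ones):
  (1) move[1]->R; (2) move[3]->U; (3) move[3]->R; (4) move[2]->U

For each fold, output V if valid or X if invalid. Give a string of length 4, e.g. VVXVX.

Initial: RDRDD -> [(0, 0), (1, 0), (1, -1), (2, -1), (2, -2), (2, -3)]
Fold 1: move[1]->R => RRRDD VALID
Fold 2: move[3]->U => RRRUD INVALID (collision), skipped
Fold 3: move[3]->R => RRRRD VALID
Fold 4: move[2]->U => RRURD VALID

Answer: VXVV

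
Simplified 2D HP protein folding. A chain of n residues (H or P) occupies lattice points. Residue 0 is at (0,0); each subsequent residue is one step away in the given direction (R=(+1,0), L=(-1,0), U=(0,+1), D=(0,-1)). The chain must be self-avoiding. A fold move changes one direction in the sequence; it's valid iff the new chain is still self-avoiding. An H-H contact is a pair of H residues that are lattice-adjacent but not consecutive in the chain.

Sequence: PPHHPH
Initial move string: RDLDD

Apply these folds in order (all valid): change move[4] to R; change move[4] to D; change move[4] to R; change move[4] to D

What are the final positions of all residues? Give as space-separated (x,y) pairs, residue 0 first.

Initial moves: RDLDD
Fold: move[4]->R => RDLDR (positions: [(0, 0), (1, 0), (1, -1), (0, -1), (0, -2), (1, -2)])
Fold: move[4]->D => RDLDD (positions: [(0, 0), (1, 0), (1, -1), (0, -1), (0, -2), (0, -3)])
Fold: move[4]->R => RDLDR (positions: [(0, 0), (1, 0), (1, -1), (0, -1), (0, -2), (1, -2)])
Fold: move[4]->D => RDLDD (positions: [(0, 0), (1, 0), (1, -1), (0, -1), (0, -2), (0, -3)])

Answer: (0,0) (1,0) (1,-1) (0,-1) (0,-2) (0,-3)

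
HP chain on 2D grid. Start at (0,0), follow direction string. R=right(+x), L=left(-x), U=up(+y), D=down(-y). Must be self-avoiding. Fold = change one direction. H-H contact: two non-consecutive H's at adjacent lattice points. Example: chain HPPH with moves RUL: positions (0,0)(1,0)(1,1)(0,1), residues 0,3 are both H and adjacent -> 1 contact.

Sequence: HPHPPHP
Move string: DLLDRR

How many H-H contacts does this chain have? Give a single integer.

Positions: [(0, 0), (0, -1), (-1, -1), (-2, -1), (-2, -2), (-1, -2), (0, -2)]
H-H contact: residue 2 @(-1,-1) - residue 5 @(-1, -2)

Answer: 1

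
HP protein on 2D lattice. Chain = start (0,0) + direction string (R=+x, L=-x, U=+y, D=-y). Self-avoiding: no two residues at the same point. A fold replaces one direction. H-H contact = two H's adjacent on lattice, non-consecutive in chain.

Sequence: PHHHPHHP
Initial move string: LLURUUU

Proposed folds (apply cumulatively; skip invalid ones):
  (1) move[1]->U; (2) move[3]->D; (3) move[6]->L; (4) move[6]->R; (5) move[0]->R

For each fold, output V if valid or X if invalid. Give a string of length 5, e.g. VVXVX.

Initial: LLURUUU -> [(0, 0), (-1, 0), (-2, 0), (-2, 1), (-1, 1), (-1, 2), (-1, 3), (-1, 4)]
Fold 1: move[1]->U => LUURUUU VALID
Fold 2: move[3]->D => LUUDUUU INVALID (collision), skipped
Fold 3: move[6]->L => LUURUUL VALID
Fold 4: move[6]->R => LUURUUR VALID
Fold 5: move[0]->R => RUURUUR VALID

Answer: VXVVV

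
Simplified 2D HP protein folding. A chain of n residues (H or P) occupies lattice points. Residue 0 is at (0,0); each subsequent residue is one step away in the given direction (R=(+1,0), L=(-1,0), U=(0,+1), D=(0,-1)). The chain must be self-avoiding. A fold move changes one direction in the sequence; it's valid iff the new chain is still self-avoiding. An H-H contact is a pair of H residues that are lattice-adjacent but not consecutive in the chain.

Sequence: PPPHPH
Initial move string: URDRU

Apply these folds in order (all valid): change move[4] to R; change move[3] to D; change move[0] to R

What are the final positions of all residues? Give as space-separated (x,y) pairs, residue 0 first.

Answer: (0,0) (1,0) (2,0) (2,-1) (2,-2) (3,-2)

Derivation:
Initial moves: URDRU
Fold: move[4]->R => URDRR (positions: [(0, 0), (0, 1), (1, 1), (1, 0), (2, 0), (3, 0)])
Fold: move[3]->D => URDDR (positions: [(0, 0), (0, 1), (1, 1), (1, 0), (1, -1), (2, -1)])
Fold: move[0]->R => RRDDR (positions: [(0, 0), (1, 0), (2, 0), (2, -1), (2, -2), (3, -2)])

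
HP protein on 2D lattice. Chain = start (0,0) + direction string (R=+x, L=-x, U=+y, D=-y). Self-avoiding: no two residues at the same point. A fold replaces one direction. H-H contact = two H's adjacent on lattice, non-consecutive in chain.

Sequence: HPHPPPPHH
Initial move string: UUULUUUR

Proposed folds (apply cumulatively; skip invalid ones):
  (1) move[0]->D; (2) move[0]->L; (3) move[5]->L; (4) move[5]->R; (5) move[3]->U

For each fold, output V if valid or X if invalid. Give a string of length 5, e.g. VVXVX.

Initial: UUULUUUR -> [(0, 0), (0, 1), (0, 2), (0, 3), (-1, 3), (-1, 4), (-1, 5), (-1, 6), (0, 6)]
Fold 1: move[0]->D => DUULUUUR INVALID (collision), skipped
Fold 2: move[0]->L => LUULUUUR VALID
Fold 3: move[5]->L => LUULULUR VALID
Fold 4: move[5]->R => LUULURUR VALID
Fold 5: move[3]->U => LUUUURUR VALID

Answer: XVVVV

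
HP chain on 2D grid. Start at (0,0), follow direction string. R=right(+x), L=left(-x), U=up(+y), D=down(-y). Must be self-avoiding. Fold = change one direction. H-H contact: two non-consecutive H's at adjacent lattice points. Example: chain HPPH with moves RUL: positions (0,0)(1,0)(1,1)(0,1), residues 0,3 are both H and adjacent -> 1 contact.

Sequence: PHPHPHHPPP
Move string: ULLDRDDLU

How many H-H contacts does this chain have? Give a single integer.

Answer: 0

Derivation:
Positions: [(0, 0), (0, 1), (-1, 1), (-2, 1), (-2, 0), (-1, 0), (-1, -1), (-1, -2), (-2, -2), (-2, -1)]
No H-H contacts found.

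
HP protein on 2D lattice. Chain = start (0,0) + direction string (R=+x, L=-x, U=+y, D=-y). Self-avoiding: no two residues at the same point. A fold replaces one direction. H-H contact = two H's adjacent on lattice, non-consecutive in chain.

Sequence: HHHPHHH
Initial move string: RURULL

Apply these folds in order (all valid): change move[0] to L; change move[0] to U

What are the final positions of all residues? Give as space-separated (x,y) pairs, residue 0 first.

Answer: (0,0) (0,1) (0,2) (1,2) (1,3) (0,3) (-1,3)

Derivation:
Initial moves: RURULL
Fold: move[0]->L => LURULL (positions: [(0, 0), (-1, 0), (-1, 1), (0, 1), (0, 2), (-1, 2), (-2, 2)])
Fold: move[0]->U => UURULL (positions: [(0, 0), (0, 1), (0, 2), (1, 2), (1, 3), (0, 3), (-1, 3)])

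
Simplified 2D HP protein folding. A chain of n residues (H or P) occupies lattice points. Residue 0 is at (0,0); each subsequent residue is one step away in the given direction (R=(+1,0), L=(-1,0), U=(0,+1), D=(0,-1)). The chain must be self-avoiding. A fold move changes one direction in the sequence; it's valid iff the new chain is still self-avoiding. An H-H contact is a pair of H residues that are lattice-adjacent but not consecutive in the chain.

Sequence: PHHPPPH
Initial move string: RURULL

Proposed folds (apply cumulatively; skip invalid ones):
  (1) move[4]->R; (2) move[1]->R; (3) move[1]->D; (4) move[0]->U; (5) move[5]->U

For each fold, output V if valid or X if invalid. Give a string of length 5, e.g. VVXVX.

Initial: RURULL -> [(0, 0), (1, 0), (1, 1), (2, 1), (2, 2), (1, 2), (0, 2)]
Fold 1: move[4]->R => RURURL INVALID (collision), skipped
Fold 2: move[1]->R => RRRULL VALID
Fold 3: move[1]->D => RDRULL INVALID (collision), skipped
Fold 4: move[0]->U => URRULL VALID
Fold 5: move[5]->U => URRULU VALID

Answer: XVXVV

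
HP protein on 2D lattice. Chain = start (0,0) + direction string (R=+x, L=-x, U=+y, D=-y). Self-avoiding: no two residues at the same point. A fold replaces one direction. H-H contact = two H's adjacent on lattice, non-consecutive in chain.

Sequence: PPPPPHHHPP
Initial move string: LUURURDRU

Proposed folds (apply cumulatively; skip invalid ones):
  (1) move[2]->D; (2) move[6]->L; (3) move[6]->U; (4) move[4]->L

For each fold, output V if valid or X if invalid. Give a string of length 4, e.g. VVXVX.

Answer: XXVX

Derivation:
Initial: LUURURDRU -> [(0, 0), (-1, 0), (-1, 1), (-1, 2), (0, 2), (0, 3), (1, 3), (1, 2), (2, 2), (2, 3)]
Fold 1: move[2]->D => LUDRURDRU INVALID (collision), skipped
Fold 2: move[6]->L => LUURURLRU INVALID (collision), skipped
Fold 3: move[6]->U => LUURURURU VALID
Fold 4: move[4]->L => LUURLRURU INVALID (collision), skipped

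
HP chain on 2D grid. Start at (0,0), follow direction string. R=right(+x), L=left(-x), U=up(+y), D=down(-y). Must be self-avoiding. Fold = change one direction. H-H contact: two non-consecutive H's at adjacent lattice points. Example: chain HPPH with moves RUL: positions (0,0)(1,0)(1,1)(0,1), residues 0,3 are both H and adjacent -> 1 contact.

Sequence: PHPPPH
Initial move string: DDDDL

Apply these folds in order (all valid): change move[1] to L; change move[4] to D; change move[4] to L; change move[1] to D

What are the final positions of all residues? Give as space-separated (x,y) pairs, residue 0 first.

Initial moves: DDDDL
Fold: move[1]->L => DLDDL (positions: [(0, 0), (0, -1), (-1, -1), (-1, -2), (-1, -3), (-2, -3)])
Fold: move[4]->D => DLDDD (positions: [(0, 0), (0, -1), (-1, -1), (-1, -2), (-1, -3), (-1, -4)])
Fold: move[4]->L => DLDDL (positions: [(0, 0), (0, -1), (-1, -1), (-1, -2), (-1, -3), (-2, -3)])
Fold: move[1]->D => DDDDL (positions: [(0, 0), (0, -1), (0, -2), (0, -3), (0, -4), (-1, -4)])

Answer: (0,0) (0,-1) (0,-2) (0,-3) (0,-4) (-1,-4)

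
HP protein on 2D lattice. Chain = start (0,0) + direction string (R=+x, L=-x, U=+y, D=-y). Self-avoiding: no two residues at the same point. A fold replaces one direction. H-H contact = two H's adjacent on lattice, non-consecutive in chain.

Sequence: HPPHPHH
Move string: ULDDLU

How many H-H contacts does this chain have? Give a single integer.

Positions: [(0, 0), (0, 1), (-1, 1), (-1, 0), (-1, -1), (-2, -1), (-2, 0)]
H-H contact: residue 0 @(0,0) - residue 3 @(-1, 0)
H-H contact: residue 3 @(-1,0) - residue 6 @(-2, 0)

Answer: 2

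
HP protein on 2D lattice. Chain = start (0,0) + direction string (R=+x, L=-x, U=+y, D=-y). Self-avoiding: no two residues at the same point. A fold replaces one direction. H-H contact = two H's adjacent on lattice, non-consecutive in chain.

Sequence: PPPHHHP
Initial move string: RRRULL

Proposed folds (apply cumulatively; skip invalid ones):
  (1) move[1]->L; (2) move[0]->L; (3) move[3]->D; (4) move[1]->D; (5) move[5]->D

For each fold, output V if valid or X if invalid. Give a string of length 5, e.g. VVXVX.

Initial: RRRULL -> [(0, 0), (1, 0), (2, 0), (3, 0), (3, 1), (2, 1), (1, 1)]
Fold 1: move[1]->L => RLRULL INVALID (collision), skipped
Fold 2: move[0]->L => LRRULL INVALID (collision), skipped
Fold 3: move[3]->D => RRRDLL VALID
Fold 4: move[1]->D => RDRDLL VALID
Fold 5: move[5]->D => RDRDLD VALID

Answer: XXVVV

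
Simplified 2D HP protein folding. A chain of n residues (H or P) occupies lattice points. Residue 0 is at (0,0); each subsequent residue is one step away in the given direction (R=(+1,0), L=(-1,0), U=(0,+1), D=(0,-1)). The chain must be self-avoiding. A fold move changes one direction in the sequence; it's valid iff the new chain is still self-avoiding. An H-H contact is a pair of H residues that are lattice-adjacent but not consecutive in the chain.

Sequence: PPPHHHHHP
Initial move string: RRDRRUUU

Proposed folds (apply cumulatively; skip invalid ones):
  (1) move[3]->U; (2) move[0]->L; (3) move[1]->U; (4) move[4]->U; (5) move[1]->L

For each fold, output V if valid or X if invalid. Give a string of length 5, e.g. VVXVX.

Answer: XXXVX

Derivation:
Initial: RRDRRUUU -> [(0, 0), (1, 0), (2, 0), (2, -1), (3, -1), (4, -1), (4, 0), (4, 1), (4, 2)]
Fold 1: move[3]->U => RRDURUUU INVALID (collision), skipped
Fold 2: move[0]->L => LRDRRUUU INVALID (collision), skipped
Fold 3: move[1]->U => RUDRRUUU INVALID (collision), skipped
Fold 4: move[4]->U => RRDRUUUU VALID
Fold 5: move[1]->L => RLDRUUUU INVALID (collision), skipped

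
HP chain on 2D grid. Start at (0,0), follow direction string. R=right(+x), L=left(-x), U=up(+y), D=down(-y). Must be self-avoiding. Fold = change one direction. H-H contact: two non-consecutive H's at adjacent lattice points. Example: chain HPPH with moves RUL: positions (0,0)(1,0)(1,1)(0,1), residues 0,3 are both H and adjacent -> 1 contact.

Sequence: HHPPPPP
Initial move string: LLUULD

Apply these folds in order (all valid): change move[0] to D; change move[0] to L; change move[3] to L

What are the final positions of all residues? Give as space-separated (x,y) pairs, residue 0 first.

Initial moves: LLUULD
Fold: move[0]->D => DLUULD (positions: [(0, 0), (0, -1), (-1, -1), (-1, 0), (-1, 1), (-2, 1), (-2, 0)])
Fold: move[0]->L => LLUULD (positions: [(0, 0), (-1, 0), (-2, 0), (-2, 1), (-2, 2), (-3, 2), (-3, 1)])
Fold: move[3]->L => LLULLD (positions: [(0, 0), (-1, 0), (-2, 0), (-2, 1), (-3, 1), (-4, 1), (-4, 0)])

Answer: (0,0) (-1,0) (-2,0) (-2,1) (-3,1) (-4,1) (-4,0)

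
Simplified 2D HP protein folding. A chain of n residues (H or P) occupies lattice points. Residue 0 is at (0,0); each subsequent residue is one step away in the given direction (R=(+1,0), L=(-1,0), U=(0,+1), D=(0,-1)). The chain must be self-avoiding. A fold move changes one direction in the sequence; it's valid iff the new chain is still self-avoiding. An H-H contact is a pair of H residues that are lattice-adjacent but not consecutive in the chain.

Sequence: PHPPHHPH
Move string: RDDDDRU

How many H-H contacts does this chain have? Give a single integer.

Answer: 1

Derivation:
Positions: [(0, 0), (1, 0), (1, -1), (1, -2), (1, -3), (1, -4), (2, -4), (2, -3)]
H-H contact: residue 4 @(1,-3) - residue 7 @(2, -3)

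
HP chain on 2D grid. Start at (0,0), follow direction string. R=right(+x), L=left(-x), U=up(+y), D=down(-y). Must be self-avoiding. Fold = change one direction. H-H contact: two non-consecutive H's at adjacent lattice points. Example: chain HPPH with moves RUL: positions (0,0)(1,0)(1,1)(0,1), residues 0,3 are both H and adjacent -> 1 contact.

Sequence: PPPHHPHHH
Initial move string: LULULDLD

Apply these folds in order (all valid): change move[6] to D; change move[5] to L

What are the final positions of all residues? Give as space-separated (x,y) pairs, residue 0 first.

Initial moves: LULULDLD
Fold: move[6]->D => LULULDDD (positions: [(0, 0), (-1, 0), (-1, 1), (-2, 1), (-2, 2), (-3, 2), (-3, 1), (-3, 0), (-3, -1)])
Fold: move[5]->L => LULULLDD (positions: [(0, 0), (-1, 0), (-1, 1), (-2, 1), (-2, 2), (-3, 2), (-4, 2), (-4, 1), (-4, 0)])

Answer: (0,0) (-1,0) (-1,1) (-2,1) (-2,2) (-3,2) (-4,2) (-4,1) (-4,0)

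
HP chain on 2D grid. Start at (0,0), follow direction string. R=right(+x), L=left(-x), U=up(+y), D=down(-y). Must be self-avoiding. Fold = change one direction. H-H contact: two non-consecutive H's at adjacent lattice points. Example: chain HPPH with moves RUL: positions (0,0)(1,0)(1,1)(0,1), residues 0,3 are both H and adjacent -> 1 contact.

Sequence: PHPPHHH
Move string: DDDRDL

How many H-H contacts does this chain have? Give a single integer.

Answer: 0

Derivation:
Positions: [(0, 0), (0, -1), (0, -2), (0, -3), (1, -3), (1, -4), (0, -4)]
No H-H contacts found.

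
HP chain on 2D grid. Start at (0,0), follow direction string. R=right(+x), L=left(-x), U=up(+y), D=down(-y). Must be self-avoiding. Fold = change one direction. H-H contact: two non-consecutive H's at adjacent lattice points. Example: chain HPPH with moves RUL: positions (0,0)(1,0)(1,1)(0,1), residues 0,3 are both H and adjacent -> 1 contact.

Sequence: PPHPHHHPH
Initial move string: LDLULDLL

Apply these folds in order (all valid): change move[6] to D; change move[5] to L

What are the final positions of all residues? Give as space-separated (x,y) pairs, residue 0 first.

Answer: (0,0) (-1,0) (-1,-1) (-2,-1) (-2,0) (-3,0) (-4,0) (-4,-1) (-5,-1)

Derivation:
Initial moves: LDLULDLL
Fold: move[6]->D => LDLULDDL (positions: [(0, 0), (-1, 0), (-1, -1), (-2, -1), (-2, 0), (-3, 0), (-3, -1), (-3, -2), (-4, -2)])
Fold: move[5]->L => LDLULLDL (positions: [(0, 0), (-1, 0), (-1, -1), (-2, -1), (-2, 0), (-3, 0), (-4, 0), (-4, -1), (-5, -1)])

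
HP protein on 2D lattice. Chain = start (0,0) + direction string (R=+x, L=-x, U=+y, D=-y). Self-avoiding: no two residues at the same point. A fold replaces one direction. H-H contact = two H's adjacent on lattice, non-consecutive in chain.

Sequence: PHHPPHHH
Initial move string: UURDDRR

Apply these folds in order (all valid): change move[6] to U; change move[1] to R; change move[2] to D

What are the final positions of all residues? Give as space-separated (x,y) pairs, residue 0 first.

Answer: (0,0) (0,1) (1,1) (1,0) (1,-1) (1,-2) (2,-2) (2,-1)

Derivation:
Initial moves: UURDDRR
Fold: move[6]->U => UURDDRU (positions: [(0, 0), (0, 1), (0, 2), (1, 2), (1, 1), (1, 0), (2, 0), (2, 1)])
Fold: move[1]->R => URRDDRU (positions: [(0, 0), (0, 1), (1, 1), (2, 1), (2, 0), (2, -1), (3, -1), (3, 0)])
Fold: move[2]->D => URDDDRU (positions: [(0, 0), (0, 1), (1, 1), (1, 0), (1, -1), (1, -2), (2, -2), (2, -1)])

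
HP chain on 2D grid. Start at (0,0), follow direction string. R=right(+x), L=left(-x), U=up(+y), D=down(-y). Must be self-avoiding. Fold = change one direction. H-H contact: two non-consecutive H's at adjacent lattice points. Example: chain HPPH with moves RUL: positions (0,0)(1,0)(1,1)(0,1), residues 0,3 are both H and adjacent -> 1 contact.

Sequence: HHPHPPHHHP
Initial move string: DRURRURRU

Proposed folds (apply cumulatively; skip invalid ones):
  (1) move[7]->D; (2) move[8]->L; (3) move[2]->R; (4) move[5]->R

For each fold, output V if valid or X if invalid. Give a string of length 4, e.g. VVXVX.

Initial: DRURRURRU -> [(0, 0), (0, -1), (1, -1), (1, 0), (2, 0), (3, 0), (3, 1), (4, 1), (5, 1), (5, 2)]
Fold 1: move[7]->D => DRURRURDU INVALID (collision), skipped
Fold 2: move[8]->L => DRURRURRL INVALID (collision), skipped
Fold 3: move[2]->R => DRRRRURRU VALID
Fold 4: move[5]->R => DRRRRRRRU VALID

Answer: XXVV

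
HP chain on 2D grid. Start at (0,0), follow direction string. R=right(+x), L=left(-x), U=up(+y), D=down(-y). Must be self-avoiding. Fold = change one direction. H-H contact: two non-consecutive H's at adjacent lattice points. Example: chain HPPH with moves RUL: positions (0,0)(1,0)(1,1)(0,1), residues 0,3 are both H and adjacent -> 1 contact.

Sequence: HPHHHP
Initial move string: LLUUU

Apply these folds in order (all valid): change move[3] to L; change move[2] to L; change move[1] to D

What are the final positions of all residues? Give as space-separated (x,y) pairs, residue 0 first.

Answer: (0,0) (-1,0) (-1,-1) (-2,-1) (-3,-1) (-3,0)

Derivation:
Initial moves: LLUUU
Fold: move[3]->L => LLULU (positions: [(0, 0), (-1, 0), (-2, 0), (-2, 1), (-3, 1), (-3, 2)])
Fold: move[2]->L => LLLLU (positions: [(0, 0), (-1, 0), (-2, 0), (-3, 0), (-4, 0), (-4, 1)])
Fold: move[1]->D => LDLLU (positions: [(0, 0), (-1, 0), (-1, -1), (-2, -1), (-3, -1), (-3, 0)])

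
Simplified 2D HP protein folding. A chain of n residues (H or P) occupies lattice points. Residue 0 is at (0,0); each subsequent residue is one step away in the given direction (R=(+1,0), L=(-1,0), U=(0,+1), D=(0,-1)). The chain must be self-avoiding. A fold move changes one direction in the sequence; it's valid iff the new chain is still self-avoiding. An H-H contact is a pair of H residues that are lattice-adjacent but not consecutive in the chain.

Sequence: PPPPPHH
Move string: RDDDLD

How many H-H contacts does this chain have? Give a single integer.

Answer: 0

Derivation:
Positions: [(0, 0), (1, 0), (1, -1), (1, -2), (1, -3), (0, -3), (0, -4)]
No H-H contacts found.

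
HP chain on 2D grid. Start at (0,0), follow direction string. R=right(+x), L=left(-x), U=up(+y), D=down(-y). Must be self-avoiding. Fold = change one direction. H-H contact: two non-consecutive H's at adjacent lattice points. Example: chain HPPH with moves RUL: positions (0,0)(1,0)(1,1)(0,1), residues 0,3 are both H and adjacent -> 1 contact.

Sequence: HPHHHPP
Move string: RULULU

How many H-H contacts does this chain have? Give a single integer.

Answer: 1

Derivation:
Positions: [(0, 0), (1, 0), (1, 1), (0, 1), (0, 2), (-1, 2), (-1, 3)]
H-H contact: residue 0 @(0,0) - residue 3 @(0, 1)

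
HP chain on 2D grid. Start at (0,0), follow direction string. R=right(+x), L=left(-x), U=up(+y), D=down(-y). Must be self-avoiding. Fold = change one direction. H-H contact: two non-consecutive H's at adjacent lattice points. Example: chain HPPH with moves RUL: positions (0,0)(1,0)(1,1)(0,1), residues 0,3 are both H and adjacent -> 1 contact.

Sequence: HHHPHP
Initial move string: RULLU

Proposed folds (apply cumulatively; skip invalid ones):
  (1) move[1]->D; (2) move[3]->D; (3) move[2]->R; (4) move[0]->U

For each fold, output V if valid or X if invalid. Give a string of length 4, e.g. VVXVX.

Answer: VXXX

Derivation:
Initial: RULLU -> [(0, 0), (1, 0), (1, 1), (0, 1), (-1, 1), (-1, 2)]
Fold 1: move[1]->D => RDLLU VALID
Fold 2: move[3]->D => RDLDU INVALID (collision), skipped
Fold 3: move[2]->R => RDRLU INVALID (collision), skipped
Fold 4: move[0]->U => UDLLU INVALID (collision), skipped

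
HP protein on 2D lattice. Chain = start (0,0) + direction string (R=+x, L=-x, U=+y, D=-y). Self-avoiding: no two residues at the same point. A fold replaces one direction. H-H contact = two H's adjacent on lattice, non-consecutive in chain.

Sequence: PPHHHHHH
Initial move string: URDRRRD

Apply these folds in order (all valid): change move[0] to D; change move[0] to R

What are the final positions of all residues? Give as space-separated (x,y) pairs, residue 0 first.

Initial moves: URDRRRD
Fold: move[0]->D => DRDRRRD (positions: [(0, 0), (0, -1), (1, -1), (1, -2), (2, -2), (3, -2), (4, -2), (4, -3)])
Fold: move[0]->R => RRDRRRD (positions: [(0, 0), (1, 0), (2, 0), (2, -1), (3, -1), (4, -1), (5, -1), (5, -2)])

Answer: (0,0) (1,0) (2,0) (2,-1) (3,-1) (4,-1) (5,-1) (5,-2)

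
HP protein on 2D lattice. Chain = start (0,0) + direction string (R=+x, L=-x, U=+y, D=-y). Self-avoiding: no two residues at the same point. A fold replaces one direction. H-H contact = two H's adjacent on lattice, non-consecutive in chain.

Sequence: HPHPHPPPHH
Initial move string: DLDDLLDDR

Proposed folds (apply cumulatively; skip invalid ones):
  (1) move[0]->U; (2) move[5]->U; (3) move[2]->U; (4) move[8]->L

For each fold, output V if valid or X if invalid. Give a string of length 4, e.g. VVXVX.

Initial: DLDDLLDDR -> [(0, 0), (0, -1), (-1, -1), (-1, -2), (-1, -3), (-2, -3), (-3, -3), (-3, -4), (-3, -5), (-2, -5)]
Fold 1: move[0]->U => ULDDLLDDR VALID
Fold 2: move[5]->U => ULDDLUDDR INVALID (collision), skipped
Fold 3: move[2]->U => ULUDLLDDR INVALID (collision), skipped
Fold 4: move[8]->L => ULDDLLDDL VALID

Answer: VXXV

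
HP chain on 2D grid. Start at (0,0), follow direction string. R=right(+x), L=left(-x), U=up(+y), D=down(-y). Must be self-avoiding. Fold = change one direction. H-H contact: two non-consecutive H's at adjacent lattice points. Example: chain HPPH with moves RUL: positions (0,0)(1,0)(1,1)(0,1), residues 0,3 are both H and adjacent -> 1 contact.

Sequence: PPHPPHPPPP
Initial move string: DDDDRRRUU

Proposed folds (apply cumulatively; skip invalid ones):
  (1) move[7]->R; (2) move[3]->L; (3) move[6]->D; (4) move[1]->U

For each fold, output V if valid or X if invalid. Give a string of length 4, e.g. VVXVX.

Initial: DDDDRRRUU -> [(0, 0), (0, -1), (0, -2), (0, -3), (0, -4), (1, -4), (2, -4), (3, -4), (3, -3), (3, -2)]
Fold 1: move[7]->R => DDDDRRRRU VALID
Fold 2: move[3]->L => DDDLRRRRU INVALID (collision), skipped
Fold 3: move[6]->D => DDDDRRDRU VALID
Fold 4: move[1]->U => DUDDRRDRU INVALID (collision), skipped

Answer: VXVX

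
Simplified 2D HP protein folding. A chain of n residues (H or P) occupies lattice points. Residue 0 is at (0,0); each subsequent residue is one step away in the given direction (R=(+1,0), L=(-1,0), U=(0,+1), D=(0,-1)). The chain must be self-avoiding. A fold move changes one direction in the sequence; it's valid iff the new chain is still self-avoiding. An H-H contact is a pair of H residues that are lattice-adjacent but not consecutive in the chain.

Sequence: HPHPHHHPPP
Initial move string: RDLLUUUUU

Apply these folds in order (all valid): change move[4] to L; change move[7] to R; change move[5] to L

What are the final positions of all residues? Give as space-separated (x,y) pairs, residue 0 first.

Initial moves: RDLLUUUUU
Fold: move[4]->L => RDLLLUUUU (positions: [(0, 0), (1, 0), (1, -1), (0, -1), (-1, -1), (-2, -1), (-2, 0), (-2, 1), (-2, 2), (-2, 3)])
Fold: move[7]->R => RDLLLUURU (positions: [(0, 0), (1, 0), (1, -1), (0, -1), (-1, -1), (-2, -1), (-2, 0), (-2, 1), (-1, 1), (-1, 2)])
Fold: move[5]->L => RDLLLLURU (positions: [(0, 0), (1, 0), (1, -1), (0, -1), (-1, -1), (-2, -1), (-3, -1), (-3, 0), (-2, 0), (-2, 1)])

Answer: (0,0) (1,0) (1,-1) (0,-1) (-1,-1) (-2,-1) (-3,-1) (-3,0) (-2,0) (-2,1)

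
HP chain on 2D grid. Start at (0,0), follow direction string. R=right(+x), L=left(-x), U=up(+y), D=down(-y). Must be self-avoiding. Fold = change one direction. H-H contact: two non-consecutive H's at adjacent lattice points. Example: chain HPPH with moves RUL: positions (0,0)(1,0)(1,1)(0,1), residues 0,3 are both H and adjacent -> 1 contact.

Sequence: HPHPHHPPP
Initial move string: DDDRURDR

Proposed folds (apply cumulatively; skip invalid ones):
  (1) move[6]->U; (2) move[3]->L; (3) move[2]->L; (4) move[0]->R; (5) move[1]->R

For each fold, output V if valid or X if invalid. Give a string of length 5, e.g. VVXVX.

Answer: VXXVV

Derivation:
Initial: DDDRURDR -> [(0, 0), (0, -1), (0, -2), (0, -3), (1, -3), (1, -2), (2, -2), (2, -3), (3, -3)]
Fold 1: move[6]->U => DDDRURUR VALID
Fold 2: move[3]->L => DDDLURUR INVALID (collision), skipped
Fold 3: move[2]->L => DDLRURUR INVALID (collision), skipped
Fold 4: move[0]->R => RDDRURUR VALID
Fold 5: move[1]->R => RRDRURUR VALID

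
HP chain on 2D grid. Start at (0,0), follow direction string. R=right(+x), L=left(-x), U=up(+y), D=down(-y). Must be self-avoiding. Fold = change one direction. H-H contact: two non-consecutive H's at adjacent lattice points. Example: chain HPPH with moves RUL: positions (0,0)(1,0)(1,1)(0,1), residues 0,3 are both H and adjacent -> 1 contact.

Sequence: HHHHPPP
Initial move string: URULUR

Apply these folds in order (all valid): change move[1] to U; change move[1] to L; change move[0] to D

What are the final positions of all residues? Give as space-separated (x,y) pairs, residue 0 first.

Answer: (0,0) (0,-1) (-1,-1) (-1,0) (-2,0) (-2,1) (-1,1)

Derivation:
Initial moves: URULUR
Fold: move[1]->U => UUULUR (positions: [(0, 0), (0, 1), (0, 2), (0, 3), (-1, 3), (-1, 4), (0, 4)])
Fold: move[1]->L => ULULUR (positions: [(0, 0), (0, 1), (-1, 1), (-1, 2), (-2, 2), (-2, 3), (-1, 3)])
Fold: move[0]->D => DLULUR (positions: [(0, 0), (0, -1), (-1, -1), (-1, 0), (-2, 0), (-2, 1), (-1, 1)])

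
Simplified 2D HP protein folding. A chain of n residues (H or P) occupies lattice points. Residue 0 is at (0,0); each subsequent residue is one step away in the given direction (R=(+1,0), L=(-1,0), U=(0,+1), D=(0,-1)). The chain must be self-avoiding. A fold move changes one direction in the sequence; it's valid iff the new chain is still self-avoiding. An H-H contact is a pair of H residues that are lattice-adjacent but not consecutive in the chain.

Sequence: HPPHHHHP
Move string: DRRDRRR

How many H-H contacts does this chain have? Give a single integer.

Positions: [(0, 0), (0, -1), (1, -1), (2, -1), (2, -2), (3, -2), (4, -2), (5, -2)]
No H-H contacts found.

Answer: 0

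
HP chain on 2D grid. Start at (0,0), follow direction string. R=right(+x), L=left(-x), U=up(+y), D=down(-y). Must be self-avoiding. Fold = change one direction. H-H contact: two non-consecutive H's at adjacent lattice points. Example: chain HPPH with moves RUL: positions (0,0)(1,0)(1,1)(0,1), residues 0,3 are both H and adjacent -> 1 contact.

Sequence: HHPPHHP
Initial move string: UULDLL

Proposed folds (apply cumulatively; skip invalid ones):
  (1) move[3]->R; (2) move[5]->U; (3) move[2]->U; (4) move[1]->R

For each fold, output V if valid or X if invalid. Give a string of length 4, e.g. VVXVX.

Answer: XVXX

Derivation:
Initial: UULDLL -> [(0, 0), (0, 1), (0, 2), (-1, 2), (-1, 1), (-2, 1), (-3, 1)]
Fold 1: move[3]->R => UULRLL INVALID (collision), skipped
Fold 2: move[5]->U => UULDLU VALID
Fold 3: move[2]->U => UUUDLU INVALID (collision), skipped
Fold 4: move[1]->R => URLDLU INVALID (collision), skipped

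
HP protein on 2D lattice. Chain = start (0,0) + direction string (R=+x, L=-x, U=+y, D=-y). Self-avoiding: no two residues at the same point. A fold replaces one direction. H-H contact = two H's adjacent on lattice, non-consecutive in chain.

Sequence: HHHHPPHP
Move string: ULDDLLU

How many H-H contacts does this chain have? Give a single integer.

Positions: [(0, 0), (0, 1), (-1, 1), (-1, 0), (-1, -1), (-2, -1), (-3, -1), (-3, 0)]
H-H contact: residue 0 @(0,0) - residue 3 @(-1, 0)

Answer: 1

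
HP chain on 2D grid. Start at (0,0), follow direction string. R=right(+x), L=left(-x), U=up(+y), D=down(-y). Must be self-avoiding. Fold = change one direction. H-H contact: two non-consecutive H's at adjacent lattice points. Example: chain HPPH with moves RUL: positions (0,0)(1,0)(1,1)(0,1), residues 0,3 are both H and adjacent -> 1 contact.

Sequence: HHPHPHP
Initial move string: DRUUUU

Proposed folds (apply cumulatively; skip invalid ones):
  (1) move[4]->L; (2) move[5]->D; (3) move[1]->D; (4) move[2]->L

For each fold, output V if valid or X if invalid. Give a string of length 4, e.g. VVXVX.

Initial: DRUUUU -> [(0, 0), (0, -1), (1, -1), (1, 0), (1, 1), (1, 2), (1, 3)]
Fold 1: move[4]->L => DRUULU VALID
Fold 2: move[5]->D => DRUULD INVALID (collision), skipped
Fold 3: move[1]->D => DDUULU INVALID (collision), skipped
Fold 4: move[2]->L => DRLULU INVALID (collision), skipped

Answer: VXXX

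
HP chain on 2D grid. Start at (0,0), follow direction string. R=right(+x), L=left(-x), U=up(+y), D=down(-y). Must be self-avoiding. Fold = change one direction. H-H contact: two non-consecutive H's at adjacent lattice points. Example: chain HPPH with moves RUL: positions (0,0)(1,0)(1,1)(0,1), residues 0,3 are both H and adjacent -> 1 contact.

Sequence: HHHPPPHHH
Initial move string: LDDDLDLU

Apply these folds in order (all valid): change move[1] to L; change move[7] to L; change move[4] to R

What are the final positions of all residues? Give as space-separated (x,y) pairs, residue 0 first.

Initial moves: LDDDLDLU
Fold: move[1]->L => LLDDLDLU (positions: [(0, 0), (-1, 0), (-2, 0), (-2, -1), (-2, -2), (-3, -2), (-3, -3), (-4, -3), (-4, -2)])
Fold: move[7]->L => LLDDLDLL (positions: [(0, 0), (-1, 0), (-2, 0), (-2, -1), (-2, -2), (-3, -2), (-3, -3), (-4, -3), (-5, -3)])
Fold: move[4]->R => LLDDRDLL (positions: [(0, 0), (-1, 0), (-2, 0), (-2, -1), (-2, -2), (-1, -2), (-1, -3), (-2, -3), (-3, -3)])

Answer: (0,0) (-1,0) (-2,0) (-2,-1) (-2,-2) (-1,-2) (-1,-3) (-2,-3) (-3,-3)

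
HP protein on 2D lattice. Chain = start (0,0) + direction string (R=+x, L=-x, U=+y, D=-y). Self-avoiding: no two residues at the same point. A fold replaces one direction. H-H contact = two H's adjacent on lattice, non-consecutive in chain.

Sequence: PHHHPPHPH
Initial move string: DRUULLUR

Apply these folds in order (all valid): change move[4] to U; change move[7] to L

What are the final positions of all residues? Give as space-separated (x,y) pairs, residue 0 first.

Answer: (0,0) (0,-1) (1,-1) (1,0) (1,1) (1,2) (0,2) (0,3) (-1,3)

Derivation:
Initial moves: DRUULLUR
Fold: move[4]->U => DRUUULUR (positions: [(0, 0), (0, -1), (1, -1), (1, 0), (1, 1), (1, 2), (0, 2), (0, 3), (1, 3)])
Fold: move[7]->L => DRUUULUL (positions: [(0, 0), (0, -1), (1, -1), (1, 0), (1, 1), (1, 2), (0, 2), (0, 3), (-1, 3)])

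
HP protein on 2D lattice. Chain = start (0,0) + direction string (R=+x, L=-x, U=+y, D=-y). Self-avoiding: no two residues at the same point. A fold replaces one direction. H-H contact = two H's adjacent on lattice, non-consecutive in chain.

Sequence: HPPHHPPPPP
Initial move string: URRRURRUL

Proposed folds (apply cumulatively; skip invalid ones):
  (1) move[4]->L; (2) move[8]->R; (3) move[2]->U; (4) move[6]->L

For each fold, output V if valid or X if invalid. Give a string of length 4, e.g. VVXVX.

Answer: XVVX

Derivation:
Initial: URRRURRUL -> [(0, 0), (0, 1), (1, 1), (2, 1), (3, 1), (3, 2), (4, 2), (5, 2), (5, 3), (4, 3)]
Fold 1: move[4]->L => URRRLRRUL INVALID (collision), skipped
Fold 2: move[8]->R => URRRURRUR VALID
Fold 3: move[2]->U => URURURRUR VALID
Fold 4: move[6]->L => URURURLUR INVALID (collision), skipped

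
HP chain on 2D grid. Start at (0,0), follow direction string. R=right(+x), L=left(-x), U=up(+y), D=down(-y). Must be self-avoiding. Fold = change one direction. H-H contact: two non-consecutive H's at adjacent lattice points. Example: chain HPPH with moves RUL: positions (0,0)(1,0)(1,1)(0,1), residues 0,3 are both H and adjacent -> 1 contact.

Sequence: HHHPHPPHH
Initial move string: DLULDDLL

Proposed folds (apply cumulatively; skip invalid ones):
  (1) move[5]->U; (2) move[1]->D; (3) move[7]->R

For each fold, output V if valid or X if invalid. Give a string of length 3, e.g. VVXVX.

Answer: XXX

Derivation:
Initial: DLULDDLL -> [(0, 0), (0, -1), (-1, -1), (-1, 0), (-2, 0), (-2, -1), (-2, -2), (-3, -2), (-4, -2)]
Fold 1: move[5]->U => DLULDULL INVALID (collision), skipped
Fold 2: move[1]->D => DDULDDLL INVALID (collision), skipped
Fold 3: move[7]->R => DLULDDLR INVALID (collision), skipped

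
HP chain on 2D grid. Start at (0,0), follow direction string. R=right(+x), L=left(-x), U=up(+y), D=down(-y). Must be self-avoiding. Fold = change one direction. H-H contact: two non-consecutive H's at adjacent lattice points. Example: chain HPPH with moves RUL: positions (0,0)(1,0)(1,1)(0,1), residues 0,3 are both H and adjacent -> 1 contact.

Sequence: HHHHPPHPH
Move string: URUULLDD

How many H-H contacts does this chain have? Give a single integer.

Answer: 1

Derivation:
Positions: [(0, 0), (0, 1), (1, 1), (1, 2), (1, 3), (0, 3), (-1, 3), (-1, 2), (-1, 1)]
H-H contact: residue 1 @(0,1) - residue 8 @(-1, 1)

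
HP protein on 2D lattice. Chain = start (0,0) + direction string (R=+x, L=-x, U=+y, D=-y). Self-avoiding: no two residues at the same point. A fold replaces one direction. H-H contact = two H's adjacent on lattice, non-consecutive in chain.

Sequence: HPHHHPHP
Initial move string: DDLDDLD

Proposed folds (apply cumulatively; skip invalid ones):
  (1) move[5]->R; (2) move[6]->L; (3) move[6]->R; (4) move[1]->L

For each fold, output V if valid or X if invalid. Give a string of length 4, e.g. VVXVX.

Initial: DDLDDLD -> [(0, 0), (0, -1), (0, -2), (-1, -2), (-1, -3), (-1, -4), (-2, -4), (-2, -5)]
Fold 1: move[5]->R => DDLDDRD VALID
Fold 2: move[6]->L => DDLDDRL INVALID (collision), skipped
Fold 3: move[6]->R => DDLDDRR VALID
Fold 4: move[1]->L => DLLDDRR VALID

Answer: VXVV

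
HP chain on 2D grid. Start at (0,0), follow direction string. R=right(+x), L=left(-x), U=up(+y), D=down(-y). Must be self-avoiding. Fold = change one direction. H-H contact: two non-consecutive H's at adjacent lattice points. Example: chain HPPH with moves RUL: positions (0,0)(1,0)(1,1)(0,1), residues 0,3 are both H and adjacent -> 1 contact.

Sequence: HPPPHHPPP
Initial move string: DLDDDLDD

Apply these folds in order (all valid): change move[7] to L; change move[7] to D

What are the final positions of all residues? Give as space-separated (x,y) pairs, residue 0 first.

Initial moves: DLDDDLDD
Fold: move[7]->L => DLDDDLDL (positions: [(0, 0), (0, -1), (-1, -1), (-1, -2), (-1, -3), (-1, -4), (-2, -4), (-2, -5), (-3, -5)])
Fold: move[7]->D => DLDDDLDD (positions: [(0, 0), (0, -1), (-1, -1), (-1, -2), (-1, -3), (-1, -4), (-2, -4), (-2, -5), (-2, -6)])

Answer: (0,0) (0,-1) (-1,-1) (-1,-2) (-1,-3) (-1,-4) (-2,-4) (-2,-5) (-2,-6)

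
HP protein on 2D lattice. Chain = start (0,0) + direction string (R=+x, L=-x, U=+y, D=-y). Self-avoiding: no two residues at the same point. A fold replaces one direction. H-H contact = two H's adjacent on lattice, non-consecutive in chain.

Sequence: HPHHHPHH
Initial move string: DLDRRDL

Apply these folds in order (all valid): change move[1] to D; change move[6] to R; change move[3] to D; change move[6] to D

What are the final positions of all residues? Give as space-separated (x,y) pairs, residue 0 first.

Answer: (0,0) (0,-1) (0,-2) (0,-3) (0,-4) (1,-4) (1,-5) (1,-6)

Derivation:
Initial moves: DLDRRDL
Fold: move[1]->D => DDDRRDL (positions: [(0, 0), (0, -1), (0, -2), (0, -3), (1, -3), (2, -3), (2, -4), (1, -4)])
Fold: move[6]->R => DDDRRDR (positions: [(0, 0), (0, -1), (0, -2), (0, -3), (1, -3), (2, -3), (2, -4), (3, -4)])
Fold: move[3]->D => DDDDRDR (positions: [(0, 0), (0, -1), (0, -2), (0, -3), (0, -4), (1, -4), (1, -5), (2, -5)])
Fold: move[6]->D => DDDDRDD (positions: [(0, 0), (0, -1), (0, -2), (0, -3), (0, -4), (1, -4), (1, -5), (1, -6)])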